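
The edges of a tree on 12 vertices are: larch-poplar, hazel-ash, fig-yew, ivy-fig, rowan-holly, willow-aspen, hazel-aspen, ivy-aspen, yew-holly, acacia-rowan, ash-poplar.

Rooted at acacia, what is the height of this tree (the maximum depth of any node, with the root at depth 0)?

The longest root-to-leaf path is acacia – rowan – holly – yew – fig – ivy – aspen – hazel – ash – poplar – larch (10 edges).

10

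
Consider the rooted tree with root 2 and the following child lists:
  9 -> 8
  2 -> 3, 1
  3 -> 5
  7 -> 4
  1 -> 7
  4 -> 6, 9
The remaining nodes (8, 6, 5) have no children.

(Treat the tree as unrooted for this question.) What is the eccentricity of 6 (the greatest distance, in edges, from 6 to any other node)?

6

A farthest node from 6 is 5.
The path 6-4-7-1-2-3-5 has 6 edges.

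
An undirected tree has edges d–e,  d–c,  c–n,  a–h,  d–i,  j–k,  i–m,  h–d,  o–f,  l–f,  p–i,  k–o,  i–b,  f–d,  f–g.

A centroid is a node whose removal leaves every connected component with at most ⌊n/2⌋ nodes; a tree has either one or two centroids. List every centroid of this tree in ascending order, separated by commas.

If d is removed the pieces have sizes 6, 4, 2, 2, 1, all ≤ ⌊16/2⌋ = 8.
Every other node leaves some component of size > 8, so the centroid is unique.

d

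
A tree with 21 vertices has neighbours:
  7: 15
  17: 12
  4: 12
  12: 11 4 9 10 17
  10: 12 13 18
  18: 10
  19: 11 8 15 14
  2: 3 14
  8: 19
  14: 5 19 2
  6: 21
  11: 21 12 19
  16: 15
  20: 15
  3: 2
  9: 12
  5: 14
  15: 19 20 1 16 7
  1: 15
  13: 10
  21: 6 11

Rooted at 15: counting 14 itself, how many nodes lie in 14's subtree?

14's subtree: {14, 2, 5, 3}, size 4.

4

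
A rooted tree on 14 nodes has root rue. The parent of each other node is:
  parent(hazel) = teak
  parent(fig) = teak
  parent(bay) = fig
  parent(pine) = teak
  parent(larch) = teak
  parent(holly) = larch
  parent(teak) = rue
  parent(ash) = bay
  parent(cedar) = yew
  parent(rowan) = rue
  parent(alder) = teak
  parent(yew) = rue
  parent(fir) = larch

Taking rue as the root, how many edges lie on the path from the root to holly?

Path from rue to holly: rue – teak – larch – holly, which has 3 edges.

3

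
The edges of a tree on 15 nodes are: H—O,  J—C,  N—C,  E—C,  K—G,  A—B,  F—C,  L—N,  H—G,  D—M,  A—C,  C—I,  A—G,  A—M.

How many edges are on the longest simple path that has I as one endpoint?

A farthest node from I is O.
The path I – C – A – G – H – O has 5 edges.

5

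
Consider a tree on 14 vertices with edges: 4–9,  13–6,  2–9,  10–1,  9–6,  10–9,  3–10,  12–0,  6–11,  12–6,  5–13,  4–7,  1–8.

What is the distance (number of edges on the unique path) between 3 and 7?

4

The path is 3 – 10 – 9 – 4 – 7, which has 4 edges.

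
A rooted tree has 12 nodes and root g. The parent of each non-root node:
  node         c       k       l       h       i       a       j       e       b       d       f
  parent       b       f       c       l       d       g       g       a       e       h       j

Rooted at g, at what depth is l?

5

g–a–e–b–c–l — 5 edges.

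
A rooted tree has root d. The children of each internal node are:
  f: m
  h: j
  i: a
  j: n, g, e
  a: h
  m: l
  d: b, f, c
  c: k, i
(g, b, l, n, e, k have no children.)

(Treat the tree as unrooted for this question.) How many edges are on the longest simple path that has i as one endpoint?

5

Distances from i peak at 5, attained at l.
i-c-d-f-m-l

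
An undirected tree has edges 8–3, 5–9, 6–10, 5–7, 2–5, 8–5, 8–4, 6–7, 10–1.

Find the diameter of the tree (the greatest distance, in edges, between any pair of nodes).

6

Starting from 1, a farthest node is 4 at distance 6.
One longest path: 1–10–6–7–5–8–4.
So the diameter is 6.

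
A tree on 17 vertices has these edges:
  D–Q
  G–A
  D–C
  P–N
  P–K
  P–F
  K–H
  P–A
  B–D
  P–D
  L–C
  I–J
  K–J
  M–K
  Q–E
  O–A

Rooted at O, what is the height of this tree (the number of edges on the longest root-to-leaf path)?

A deepest node is L, reached by O-A-P-D-C-L.
That path has 5 edges, so the height is 5.

5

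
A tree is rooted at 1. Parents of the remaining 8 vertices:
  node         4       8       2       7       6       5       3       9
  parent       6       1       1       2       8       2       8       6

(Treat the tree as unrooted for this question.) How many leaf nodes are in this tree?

5

Exactly 5 nodes have a single neighbour: 3, 4, 5, 7, 9.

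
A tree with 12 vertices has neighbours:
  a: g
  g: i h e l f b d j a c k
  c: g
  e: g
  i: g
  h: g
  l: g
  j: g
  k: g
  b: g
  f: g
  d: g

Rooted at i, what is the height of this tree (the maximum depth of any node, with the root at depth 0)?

2

A deepest node is b, reached by i-g-b.
That path has 2 edges, so the height is 2.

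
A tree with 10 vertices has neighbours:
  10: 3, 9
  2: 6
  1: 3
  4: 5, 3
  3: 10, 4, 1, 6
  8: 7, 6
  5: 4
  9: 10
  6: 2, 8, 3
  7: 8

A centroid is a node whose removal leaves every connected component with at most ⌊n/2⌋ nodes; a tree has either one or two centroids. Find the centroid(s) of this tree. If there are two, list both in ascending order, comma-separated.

3

Removing 3 splits the tree into components of sizes 4, 2, 2, 1; the largest is 4 ≤ ⌊10/2⌋ = 5.
No neighbour of 3 does as well, so 3 is the unique centroid.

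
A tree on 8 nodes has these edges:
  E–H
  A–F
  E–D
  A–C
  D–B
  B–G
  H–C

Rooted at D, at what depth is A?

D → E → H → C → A — 4 edges.

4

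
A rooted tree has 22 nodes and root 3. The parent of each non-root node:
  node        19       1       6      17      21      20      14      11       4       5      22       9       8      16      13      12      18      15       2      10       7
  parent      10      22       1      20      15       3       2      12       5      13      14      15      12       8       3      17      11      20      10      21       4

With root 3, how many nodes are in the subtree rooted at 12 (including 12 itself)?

5

The subtree rooted at 12 contains: 12, 8, 11, 16, 18 — 5 nodes.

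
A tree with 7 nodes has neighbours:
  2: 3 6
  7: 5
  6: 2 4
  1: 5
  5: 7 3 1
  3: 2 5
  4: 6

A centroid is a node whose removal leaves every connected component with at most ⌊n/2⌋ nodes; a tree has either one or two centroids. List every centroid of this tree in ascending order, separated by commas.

3

Delete 3: the remaining components have sizes 3, 3. Max 3 ≤ 3, so 3 is a centroid.
Every other node leaves some component of size > 3, so the centroid is unique.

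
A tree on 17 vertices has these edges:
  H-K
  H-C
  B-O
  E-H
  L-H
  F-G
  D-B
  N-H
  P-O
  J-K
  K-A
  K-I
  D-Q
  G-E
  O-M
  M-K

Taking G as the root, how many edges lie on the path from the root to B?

Path from G to B: G–E–H–K–M–O–B, which has 6 edges.

6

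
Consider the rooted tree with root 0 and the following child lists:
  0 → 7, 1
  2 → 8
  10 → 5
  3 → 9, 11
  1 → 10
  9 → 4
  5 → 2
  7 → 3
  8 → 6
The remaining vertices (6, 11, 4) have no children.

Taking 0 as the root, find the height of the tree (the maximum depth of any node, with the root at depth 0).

A deepest node is 6, reached by 0 – 1 – 10 – 5 – 2 – 8 – 6.
That path has 6 edges, so the height is 6.

6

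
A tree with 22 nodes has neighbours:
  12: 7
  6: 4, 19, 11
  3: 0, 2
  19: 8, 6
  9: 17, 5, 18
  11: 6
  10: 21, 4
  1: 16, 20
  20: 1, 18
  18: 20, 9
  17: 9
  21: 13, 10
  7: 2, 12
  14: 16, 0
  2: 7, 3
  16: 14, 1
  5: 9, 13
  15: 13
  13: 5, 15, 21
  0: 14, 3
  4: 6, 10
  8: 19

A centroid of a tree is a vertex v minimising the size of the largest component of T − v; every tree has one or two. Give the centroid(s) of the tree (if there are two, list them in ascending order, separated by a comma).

If 9 is removed the pieces have sizes 10, 10, 1, all ≤ ⌊22/2⌋ = 11.
Every other node leaves some component of size > 11, so the centroid is unique.

9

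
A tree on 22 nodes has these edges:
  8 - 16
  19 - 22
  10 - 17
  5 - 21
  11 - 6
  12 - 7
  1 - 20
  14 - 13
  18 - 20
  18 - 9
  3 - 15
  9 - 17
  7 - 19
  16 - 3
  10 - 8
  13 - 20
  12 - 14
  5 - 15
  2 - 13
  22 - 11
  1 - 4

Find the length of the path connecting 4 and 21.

The path is 4 - 1 - 20 - 18 - 9 - 17 - 10 - 8 - 16 - 3 - 15 - 5 - 21, which has 12 edges.

12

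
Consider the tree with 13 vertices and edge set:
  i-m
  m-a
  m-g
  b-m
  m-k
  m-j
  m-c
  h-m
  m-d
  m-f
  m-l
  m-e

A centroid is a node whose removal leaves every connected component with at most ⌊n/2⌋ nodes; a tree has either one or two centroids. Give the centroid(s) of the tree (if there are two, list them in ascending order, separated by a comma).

m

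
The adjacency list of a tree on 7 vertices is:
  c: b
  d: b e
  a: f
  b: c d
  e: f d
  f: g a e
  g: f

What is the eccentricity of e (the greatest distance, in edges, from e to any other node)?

Distances from e peak at 3, attained at c.
e–d–b–c

3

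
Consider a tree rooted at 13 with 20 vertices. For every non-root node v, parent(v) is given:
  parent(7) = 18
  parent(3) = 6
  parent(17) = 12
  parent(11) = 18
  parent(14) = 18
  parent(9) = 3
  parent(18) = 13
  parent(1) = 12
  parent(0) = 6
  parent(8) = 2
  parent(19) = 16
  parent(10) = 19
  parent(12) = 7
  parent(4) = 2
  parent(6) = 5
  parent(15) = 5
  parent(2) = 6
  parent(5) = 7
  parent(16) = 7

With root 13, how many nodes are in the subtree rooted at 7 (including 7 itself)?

The subtree rooted at 7 contains: 7, 5, 16, 12, 6, 15, 19, 1, 17, 2, 0, 3, 10, 4, 8, 9 — 16 nodes.

16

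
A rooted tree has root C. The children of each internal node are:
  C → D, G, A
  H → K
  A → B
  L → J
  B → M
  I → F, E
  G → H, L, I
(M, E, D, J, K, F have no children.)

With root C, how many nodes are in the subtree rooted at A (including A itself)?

3

A's subtree: {A, B, M}, size 3.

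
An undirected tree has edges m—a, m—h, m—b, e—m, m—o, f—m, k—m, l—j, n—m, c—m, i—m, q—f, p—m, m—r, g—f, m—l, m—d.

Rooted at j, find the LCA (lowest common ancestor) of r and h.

r's ancestor chain is r, m, l, j and h's is h, m, l, j; they first meet at m.

m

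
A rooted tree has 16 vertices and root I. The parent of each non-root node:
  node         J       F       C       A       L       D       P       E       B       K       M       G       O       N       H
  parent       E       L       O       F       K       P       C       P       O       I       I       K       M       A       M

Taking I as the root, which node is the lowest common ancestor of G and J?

Ancestors of G (toward the root): G, K, I.
Ancestors of J: J, E, P, C, O, M, I.
The deepest node appearing in both lists is I.

I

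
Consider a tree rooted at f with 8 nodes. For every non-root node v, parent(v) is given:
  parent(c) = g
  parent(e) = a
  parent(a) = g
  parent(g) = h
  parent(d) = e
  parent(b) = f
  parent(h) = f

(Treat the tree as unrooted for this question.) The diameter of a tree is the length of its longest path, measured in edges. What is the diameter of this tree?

6

BFS from b reaches d last, at distance 6; BFS from d confirms no node is farther.
Path: b-f-h-g-a-e-d.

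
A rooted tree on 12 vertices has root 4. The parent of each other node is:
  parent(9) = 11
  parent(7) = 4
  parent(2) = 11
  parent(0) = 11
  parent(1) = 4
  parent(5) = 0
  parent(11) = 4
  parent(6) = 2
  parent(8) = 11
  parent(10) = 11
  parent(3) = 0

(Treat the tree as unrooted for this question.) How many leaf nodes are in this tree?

8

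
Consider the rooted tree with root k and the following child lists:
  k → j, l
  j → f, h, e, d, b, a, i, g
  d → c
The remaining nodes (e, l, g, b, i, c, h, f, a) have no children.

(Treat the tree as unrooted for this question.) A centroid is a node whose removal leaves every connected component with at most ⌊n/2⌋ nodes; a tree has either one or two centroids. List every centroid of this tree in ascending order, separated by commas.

Delete j: the remaining components have sizes 2, 2, 1, 1, 1, 1, 1, 1, 1. Max 2 ≤ 6, so j is a centroid.
Every other node leaves some component of size > 6, so the centroid is unique.

j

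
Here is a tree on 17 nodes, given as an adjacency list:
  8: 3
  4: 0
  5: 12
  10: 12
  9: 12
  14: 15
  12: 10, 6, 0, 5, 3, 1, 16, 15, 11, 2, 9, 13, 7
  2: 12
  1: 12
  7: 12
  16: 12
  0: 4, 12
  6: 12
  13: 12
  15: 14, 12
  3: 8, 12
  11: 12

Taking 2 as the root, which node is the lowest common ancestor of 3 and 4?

12

Ancestors of 3 (toward the root): 3, 12, 2.
Ancestors of 4: 4, 0, 12, 2.
The deepest node appearing in both lists is 12.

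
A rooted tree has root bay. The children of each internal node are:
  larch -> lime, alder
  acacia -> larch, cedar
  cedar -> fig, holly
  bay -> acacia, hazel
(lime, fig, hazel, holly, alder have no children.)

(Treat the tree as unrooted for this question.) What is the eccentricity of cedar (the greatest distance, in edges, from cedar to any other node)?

3

Distances from cedar peak at 3, attained at alder (lime, hazel also at distance 3).
cedar–acacia–larch–alder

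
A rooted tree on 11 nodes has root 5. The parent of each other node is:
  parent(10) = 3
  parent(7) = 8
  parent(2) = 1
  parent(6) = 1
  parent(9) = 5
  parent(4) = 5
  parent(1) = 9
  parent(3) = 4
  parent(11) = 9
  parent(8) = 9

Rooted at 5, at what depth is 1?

2

Path from 5 to 1: 5 → 9 → 1, which has 2 edges.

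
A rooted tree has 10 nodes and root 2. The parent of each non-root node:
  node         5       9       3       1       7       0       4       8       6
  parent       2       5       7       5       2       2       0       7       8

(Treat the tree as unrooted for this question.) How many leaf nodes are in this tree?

Degree-1 nodes: 1, 3, 4, 6, 9 — 5 of them.

5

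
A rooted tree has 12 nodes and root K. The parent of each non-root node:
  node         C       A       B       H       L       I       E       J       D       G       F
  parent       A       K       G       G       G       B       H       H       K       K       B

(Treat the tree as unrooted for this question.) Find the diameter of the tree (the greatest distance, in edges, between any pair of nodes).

BFS from C reaches E last, at distance 5; BFS from E confirms no node is farther.
Path: C-A-K-G-H-E.

5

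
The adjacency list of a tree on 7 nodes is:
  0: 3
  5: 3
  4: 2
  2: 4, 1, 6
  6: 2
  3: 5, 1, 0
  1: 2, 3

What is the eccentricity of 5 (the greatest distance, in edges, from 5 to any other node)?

4

A farthest node from 5 is 4 (6 also at distance 4).
The path 5-3-1-2-4 has 4 edges.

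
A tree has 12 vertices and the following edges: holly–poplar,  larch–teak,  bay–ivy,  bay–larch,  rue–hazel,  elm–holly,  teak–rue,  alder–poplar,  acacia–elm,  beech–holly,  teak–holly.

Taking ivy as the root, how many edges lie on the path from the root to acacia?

Path from ivy to acacia: ivy → bay → larch → teak → holly → elm → acacia, which has 6 edges.

6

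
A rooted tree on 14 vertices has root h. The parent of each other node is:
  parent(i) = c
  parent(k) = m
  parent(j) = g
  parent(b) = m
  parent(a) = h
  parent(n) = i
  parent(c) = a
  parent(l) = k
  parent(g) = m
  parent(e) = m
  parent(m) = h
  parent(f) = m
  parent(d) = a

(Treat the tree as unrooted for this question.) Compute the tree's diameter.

7

A longest path is n – i – c – a – h – m – k – l, with 7 edges.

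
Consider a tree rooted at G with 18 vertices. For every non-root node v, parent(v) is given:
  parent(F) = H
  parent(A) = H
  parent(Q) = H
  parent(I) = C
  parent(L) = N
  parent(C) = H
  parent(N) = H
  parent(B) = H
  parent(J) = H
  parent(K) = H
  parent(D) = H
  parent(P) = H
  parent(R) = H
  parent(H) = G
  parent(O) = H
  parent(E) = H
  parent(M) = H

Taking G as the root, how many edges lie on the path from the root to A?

Climbing from A to the root: A → H → G. That's 2 steps.

2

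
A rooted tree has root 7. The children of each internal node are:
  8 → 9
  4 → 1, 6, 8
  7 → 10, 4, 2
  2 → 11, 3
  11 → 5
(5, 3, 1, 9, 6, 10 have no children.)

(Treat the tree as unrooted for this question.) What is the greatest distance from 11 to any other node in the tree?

Distances from 11 peak at 5, attained at 9.
11-2-7-4-8-9

5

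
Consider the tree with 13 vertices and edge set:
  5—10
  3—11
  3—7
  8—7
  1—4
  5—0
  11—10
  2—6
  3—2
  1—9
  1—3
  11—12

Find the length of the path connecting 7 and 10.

3

7 - 3 - 11 - 10: 3 edges.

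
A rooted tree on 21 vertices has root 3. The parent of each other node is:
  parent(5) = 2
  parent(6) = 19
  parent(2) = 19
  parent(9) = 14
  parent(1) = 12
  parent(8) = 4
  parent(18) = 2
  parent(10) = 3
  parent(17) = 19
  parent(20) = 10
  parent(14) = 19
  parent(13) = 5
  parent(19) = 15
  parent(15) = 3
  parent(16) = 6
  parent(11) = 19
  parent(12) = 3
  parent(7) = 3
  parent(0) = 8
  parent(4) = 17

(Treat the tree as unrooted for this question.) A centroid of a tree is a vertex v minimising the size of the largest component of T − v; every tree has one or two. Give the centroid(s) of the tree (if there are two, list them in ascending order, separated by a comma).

19

Removing 19 splits the tree into components of sizes 7, 4, 4, 2, 2, 1; the largest is 7 ≤ ⌊21/2⌋ = 10.
No neighbour of 19 does as well, so 19 is the unique centroid.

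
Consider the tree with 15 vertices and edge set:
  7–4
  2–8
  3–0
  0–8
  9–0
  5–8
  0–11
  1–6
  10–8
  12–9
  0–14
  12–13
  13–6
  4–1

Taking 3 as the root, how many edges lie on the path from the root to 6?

Path from 3 to 6: 3–0–9–12–13–6, which has 5 edges.

5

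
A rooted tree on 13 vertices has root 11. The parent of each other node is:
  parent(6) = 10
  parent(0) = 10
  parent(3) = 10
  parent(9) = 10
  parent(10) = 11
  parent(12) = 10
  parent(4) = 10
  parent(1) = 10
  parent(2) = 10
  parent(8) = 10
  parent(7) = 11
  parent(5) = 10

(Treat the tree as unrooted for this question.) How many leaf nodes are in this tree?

11

The leaves are 0, 1, 2, 3, 4, 5, 6, 7, 8, 9, 12.
That is 11 leaves.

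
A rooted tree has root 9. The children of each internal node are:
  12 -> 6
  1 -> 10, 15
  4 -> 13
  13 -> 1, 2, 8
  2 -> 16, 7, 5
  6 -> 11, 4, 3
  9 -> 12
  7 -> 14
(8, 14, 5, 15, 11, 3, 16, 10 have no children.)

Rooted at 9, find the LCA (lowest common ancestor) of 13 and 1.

13

13's ancestor chain is 13, 4, 6, 12, 9 and 1's is 1, 13, 4, 6, 12, 9; they first meet at 13.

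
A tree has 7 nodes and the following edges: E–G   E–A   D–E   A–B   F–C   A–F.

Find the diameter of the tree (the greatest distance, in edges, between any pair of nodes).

4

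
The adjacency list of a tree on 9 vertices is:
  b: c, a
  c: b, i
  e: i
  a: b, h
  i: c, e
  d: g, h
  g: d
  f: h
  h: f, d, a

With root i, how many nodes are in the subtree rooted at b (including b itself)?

6

The subtree rooted at b contains: b, a, h, d, f, g — 6 nodes.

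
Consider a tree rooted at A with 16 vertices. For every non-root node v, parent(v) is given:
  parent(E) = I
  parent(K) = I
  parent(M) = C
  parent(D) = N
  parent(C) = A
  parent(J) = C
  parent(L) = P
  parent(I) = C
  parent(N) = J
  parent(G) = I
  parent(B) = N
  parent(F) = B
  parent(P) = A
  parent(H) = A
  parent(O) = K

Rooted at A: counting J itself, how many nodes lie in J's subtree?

5

Descendants of J (including itself): J, N, D, B, F. That's 5.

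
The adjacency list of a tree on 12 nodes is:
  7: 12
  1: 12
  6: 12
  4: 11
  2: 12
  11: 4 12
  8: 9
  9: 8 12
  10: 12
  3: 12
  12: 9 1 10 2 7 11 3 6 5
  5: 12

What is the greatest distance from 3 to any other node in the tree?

A farthest node from 3 is 8 (4 also at distance 3).
The path 3–12–9–8 has 3 edges.

3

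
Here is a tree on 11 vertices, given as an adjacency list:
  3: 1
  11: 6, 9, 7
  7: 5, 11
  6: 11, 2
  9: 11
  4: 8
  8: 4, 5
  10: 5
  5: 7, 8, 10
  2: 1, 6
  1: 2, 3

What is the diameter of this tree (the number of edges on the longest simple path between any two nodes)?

8

Starting from 3, a farthest node is 4 at distance 8.
One longest path: 3 - 1 - 2 - 6 - 11 - 7 - 5 - 8 - 4.
So the diameter is 8.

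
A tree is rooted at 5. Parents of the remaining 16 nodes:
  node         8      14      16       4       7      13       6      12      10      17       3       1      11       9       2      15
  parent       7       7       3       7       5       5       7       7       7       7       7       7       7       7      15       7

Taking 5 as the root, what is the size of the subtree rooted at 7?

Descendants of 7 (including itself): 7, 15, 3, 11, 14, 10, 9, 6, 8, 12, 1, 4, 17, 2, 16. That's 15.

15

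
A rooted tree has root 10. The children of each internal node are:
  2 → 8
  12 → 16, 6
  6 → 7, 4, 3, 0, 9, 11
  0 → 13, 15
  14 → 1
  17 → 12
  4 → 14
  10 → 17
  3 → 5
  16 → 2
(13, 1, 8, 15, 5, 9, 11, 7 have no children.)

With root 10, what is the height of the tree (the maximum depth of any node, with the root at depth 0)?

6

1 sits deepest: 10 → 17 → 12 → 6 → 4 → 14 → 1 — 6 edges from the root.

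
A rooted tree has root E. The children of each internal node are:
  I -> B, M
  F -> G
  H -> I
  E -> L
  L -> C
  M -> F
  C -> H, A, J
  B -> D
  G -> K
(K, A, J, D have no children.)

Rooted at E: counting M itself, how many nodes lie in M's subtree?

M's subtree: {M, F, G, K}, size 4.

4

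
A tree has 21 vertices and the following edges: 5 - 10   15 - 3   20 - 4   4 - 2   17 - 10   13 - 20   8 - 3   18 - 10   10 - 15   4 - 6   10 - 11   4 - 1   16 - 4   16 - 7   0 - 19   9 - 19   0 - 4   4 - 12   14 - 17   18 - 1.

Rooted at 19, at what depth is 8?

8

Path from 19 to 8: 19–0–4–1–18–10–15–3–8, which has 8 edges.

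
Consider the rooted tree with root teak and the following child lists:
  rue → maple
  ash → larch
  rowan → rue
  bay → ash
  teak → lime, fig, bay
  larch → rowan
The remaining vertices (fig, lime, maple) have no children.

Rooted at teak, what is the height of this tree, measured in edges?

maple sits deepest: teak–bay–ash–larch–rowan–rue–maple — 6 edges from the root.

6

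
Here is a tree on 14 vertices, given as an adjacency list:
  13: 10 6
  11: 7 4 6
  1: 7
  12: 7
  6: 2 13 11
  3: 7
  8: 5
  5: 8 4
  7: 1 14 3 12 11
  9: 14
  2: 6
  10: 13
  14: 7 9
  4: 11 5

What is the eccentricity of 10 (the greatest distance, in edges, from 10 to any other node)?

The node farthest from 10 is 8 (9 also at distance 6), via 10–13–6–11–4–5–8 — 6 edges.

6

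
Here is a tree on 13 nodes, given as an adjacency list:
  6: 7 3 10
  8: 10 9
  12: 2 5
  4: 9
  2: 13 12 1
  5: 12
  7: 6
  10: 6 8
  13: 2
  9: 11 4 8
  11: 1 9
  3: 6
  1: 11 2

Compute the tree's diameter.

A longest path is 5-12-2-1-11-9-8-10-6-3, with 9 edges.

9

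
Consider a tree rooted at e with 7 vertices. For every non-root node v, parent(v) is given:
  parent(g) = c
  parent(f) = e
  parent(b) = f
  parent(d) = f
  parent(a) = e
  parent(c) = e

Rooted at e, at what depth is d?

Path from e to d: e → f → d, which has 2 edges.

2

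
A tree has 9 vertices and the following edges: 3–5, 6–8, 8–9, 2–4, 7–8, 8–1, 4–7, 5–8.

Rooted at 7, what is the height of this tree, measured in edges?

3

3 sits deepest: 7 → 8 → 5 → 3 — 3 edges from the root.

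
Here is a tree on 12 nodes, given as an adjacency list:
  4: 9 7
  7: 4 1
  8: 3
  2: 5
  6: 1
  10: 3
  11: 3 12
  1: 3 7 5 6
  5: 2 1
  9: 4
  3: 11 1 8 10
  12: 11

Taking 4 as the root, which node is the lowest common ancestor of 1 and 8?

1

1's ancestor chain is 1, 7, 4 and 8's is 8, 3, 1, 7, 4; they first meet at 1.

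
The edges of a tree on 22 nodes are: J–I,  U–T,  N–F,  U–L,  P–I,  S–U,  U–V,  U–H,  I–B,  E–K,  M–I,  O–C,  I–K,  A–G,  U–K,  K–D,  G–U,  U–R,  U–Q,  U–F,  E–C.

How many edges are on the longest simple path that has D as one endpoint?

The node farthest from D is A (N, O also at distance 4), via D–K–U–G–A — 4 edges.

4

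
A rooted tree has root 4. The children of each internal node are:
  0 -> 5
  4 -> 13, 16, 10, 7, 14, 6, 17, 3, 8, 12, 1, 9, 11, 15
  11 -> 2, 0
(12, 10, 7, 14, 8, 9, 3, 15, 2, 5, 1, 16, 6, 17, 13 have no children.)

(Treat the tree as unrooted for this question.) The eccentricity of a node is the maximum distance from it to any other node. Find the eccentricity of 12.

A farthest node from 12 is 5.
The path 12-4-11-0-5 has 4 edges.

4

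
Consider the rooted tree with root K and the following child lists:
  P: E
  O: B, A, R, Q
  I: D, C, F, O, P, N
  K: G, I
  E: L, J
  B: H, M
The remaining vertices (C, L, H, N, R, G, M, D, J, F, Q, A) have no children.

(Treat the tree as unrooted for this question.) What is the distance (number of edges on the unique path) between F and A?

3

The path is F–I–O–A, which has 3 edges.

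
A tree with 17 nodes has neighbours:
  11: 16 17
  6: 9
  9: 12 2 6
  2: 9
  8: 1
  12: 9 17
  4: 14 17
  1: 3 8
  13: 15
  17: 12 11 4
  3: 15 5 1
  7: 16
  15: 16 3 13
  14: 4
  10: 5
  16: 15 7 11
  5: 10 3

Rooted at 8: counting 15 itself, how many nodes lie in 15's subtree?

15's subtree: {15, 16, 13, 11, 7, 17, 12, 4, 9, 14, 2, 6}, size 12.

12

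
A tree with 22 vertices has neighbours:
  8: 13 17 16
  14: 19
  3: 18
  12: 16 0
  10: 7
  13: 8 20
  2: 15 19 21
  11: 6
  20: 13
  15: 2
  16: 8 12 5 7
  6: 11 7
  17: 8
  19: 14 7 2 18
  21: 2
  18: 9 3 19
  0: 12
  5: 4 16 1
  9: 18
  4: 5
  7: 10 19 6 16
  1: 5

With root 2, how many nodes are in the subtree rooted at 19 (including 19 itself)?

19

Descendants of 19 (including itself): 19, 7, 14, 18, 10, 16, 6, 3, 9, 5, 8, 12, 11, 1, 4, 17, 13, 0, 20. That's 19.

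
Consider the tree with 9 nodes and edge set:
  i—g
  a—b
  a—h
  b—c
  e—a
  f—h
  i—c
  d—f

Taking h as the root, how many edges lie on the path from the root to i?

4

Climbing from i to the root: i – c – b – a – h. That's 4 steps.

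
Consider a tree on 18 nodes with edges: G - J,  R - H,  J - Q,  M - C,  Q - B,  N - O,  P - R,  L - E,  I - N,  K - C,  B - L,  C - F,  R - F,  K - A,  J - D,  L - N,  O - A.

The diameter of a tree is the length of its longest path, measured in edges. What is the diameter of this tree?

A longest path is P–R–F–C–K–A–O–N–L–B–Q–J–D, with 12 edges.

12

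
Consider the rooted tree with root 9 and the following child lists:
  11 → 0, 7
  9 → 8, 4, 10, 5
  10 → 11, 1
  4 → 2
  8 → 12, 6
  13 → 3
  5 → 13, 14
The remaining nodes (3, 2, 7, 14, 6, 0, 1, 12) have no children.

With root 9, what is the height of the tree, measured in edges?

The longest root-to-leaf path is 9-5-13-3 (3 edges).

3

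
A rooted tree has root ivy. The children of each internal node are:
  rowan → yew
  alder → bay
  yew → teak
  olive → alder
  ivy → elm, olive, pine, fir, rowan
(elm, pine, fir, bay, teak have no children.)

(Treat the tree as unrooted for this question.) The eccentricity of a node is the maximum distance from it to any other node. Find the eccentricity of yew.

5

Distances from yew peak at 5, attained at bay.
yew-rowan-ivy-olive-alder-bay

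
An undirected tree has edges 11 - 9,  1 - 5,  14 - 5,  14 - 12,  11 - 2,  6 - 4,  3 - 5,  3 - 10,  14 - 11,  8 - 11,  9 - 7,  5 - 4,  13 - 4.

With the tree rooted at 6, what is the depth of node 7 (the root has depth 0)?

Path from 6 to 7: 6 – 4 – 5 – 14 – 11 – 9 – 7, which has 6 edges.

6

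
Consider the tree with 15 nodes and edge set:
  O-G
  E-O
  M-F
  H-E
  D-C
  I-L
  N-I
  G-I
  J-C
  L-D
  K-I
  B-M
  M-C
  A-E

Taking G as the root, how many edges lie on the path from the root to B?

Climbing from B to the root: B → M → C → D → L → I → G. That's 6 steps.

6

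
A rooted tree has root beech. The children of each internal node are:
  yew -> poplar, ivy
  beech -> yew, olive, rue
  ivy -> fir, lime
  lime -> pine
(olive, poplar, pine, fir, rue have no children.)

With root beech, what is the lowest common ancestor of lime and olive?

Path lime→root: lime ivy yew beech; path olive→root: olive beech.
First common node: beech.

beech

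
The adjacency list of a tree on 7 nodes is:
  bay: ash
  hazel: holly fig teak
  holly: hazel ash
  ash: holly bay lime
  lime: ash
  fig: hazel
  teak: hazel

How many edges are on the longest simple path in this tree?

A longest path is bay – ash – holly – hazel – teak, with 4 edges.

4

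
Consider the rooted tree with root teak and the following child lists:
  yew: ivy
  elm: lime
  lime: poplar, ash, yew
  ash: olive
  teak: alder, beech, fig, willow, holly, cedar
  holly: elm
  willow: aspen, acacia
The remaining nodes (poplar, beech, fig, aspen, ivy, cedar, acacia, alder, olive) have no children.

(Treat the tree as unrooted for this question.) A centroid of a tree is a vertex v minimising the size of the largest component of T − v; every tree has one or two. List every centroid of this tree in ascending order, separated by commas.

Removing teak splits the tree into components of sizes 8, 3, 1, 1, 1, 1; the largest is 8 ≤ ⌊16/2⌋ = 8.
holly is adjacent to teak and is also a centroid (the largest component after removing it is likewise 8).

holly, teak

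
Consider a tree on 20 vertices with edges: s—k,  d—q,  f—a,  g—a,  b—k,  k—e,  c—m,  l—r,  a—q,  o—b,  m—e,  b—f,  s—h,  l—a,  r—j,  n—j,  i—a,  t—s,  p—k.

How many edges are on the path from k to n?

7

The path is k–b–f–a–l–r–j–n, which has 7 edges.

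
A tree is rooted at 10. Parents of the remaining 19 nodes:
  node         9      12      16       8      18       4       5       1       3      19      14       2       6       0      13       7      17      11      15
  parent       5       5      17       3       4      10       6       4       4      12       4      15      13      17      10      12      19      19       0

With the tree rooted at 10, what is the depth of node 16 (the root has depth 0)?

7

Path from 10 to 16: 10–13–6–5–12–19–17–16, which has 7 edges.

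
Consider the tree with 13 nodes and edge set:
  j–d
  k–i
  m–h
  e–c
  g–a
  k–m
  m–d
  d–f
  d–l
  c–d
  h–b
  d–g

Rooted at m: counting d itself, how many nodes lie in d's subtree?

8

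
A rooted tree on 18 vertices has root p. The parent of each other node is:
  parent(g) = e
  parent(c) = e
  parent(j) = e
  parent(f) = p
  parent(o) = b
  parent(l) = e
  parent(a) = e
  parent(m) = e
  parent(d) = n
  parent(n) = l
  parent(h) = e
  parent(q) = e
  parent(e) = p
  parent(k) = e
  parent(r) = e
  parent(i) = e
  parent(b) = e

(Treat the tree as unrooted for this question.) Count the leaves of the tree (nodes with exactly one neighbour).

13

Degree-1 nodes: a, c, d, f, g, h, i, j, k, m, o, q, r — 13 of them.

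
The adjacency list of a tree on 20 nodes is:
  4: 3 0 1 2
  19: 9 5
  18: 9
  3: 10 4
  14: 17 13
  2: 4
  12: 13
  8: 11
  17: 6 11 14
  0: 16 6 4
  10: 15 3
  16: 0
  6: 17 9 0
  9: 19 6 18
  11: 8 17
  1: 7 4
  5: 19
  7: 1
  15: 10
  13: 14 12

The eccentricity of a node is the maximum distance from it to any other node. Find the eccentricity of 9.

The node farthest from 9 is 15, via 9-6-0-4-3-10-15 — 6 edges.

6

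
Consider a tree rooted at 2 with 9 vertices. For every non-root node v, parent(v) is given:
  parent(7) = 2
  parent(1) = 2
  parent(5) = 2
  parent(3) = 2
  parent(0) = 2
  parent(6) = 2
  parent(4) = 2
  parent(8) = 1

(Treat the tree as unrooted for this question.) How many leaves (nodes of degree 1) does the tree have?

7

Degree-1 nodes: 0, 3, 4, 5, 6, 7, 8 — 7 of them.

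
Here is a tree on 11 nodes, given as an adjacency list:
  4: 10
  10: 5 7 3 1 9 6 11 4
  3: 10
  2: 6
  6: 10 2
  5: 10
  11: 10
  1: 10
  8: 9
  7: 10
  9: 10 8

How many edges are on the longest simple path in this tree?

BFS from 8 reaches 2 last, at distance 4; BFS from 2 confirms no node is farther.
Path: 8-9-10-6-2.

4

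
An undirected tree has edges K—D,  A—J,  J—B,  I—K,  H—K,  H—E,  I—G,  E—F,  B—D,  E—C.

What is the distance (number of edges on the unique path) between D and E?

Walking from D: D - K - H - E. Length 3.

3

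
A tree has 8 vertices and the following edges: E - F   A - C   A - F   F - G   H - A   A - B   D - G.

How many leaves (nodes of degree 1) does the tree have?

The leaves are B, C, D, E, H.
That is 5 leaves.

5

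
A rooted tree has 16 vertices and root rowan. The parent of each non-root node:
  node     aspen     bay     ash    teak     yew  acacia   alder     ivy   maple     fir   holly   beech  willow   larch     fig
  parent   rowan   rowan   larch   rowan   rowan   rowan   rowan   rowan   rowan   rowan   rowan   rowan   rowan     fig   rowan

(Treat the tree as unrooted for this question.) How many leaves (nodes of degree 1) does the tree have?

13

The leaves are acacia, alder, ash, aspen, bay, beech, fir, holly, ivy, maple, teak, willow, yew.
That is 13 leaves.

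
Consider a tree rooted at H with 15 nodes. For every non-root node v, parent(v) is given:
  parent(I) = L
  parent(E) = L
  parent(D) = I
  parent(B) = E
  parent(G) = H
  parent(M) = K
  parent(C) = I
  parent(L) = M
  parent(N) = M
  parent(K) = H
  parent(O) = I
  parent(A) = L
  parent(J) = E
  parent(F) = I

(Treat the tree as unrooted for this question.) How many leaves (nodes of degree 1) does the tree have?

Degree-1 nodes: A, B, C, D, F, G, J, N, O — 9 of them.

9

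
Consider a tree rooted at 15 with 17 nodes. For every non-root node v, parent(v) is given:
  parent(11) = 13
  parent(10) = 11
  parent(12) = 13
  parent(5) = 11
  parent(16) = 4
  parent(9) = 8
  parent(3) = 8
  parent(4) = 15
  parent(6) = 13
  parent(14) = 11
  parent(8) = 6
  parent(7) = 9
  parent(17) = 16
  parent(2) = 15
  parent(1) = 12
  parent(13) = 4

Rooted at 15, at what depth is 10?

Path from 15 to 10: 15–4–13–11–10, which has 4 edges.

4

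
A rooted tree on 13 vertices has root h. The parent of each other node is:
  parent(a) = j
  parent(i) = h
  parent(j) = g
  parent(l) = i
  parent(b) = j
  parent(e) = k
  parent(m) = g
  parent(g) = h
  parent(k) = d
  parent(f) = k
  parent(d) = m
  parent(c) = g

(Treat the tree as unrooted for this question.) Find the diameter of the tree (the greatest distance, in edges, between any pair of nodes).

7

BFS from e reaches l last, at distance 7; BFS from l confirms no node is farther.
Path: e-k-d-m-g-h-i-l.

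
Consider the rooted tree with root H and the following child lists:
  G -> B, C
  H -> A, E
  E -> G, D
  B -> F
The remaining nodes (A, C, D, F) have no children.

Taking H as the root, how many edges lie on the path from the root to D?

Climbing from D to the root: D – E – H. That's 2 steps.

2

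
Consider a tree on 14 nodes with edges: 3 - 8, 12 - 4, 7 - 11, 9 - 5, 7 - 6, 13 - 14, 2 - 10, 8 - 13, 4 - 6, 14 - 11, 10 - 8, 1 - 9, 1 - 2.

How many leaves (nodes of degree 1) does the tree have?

3

Degree-1 nodes: 3, 5, 12 — 3 of them.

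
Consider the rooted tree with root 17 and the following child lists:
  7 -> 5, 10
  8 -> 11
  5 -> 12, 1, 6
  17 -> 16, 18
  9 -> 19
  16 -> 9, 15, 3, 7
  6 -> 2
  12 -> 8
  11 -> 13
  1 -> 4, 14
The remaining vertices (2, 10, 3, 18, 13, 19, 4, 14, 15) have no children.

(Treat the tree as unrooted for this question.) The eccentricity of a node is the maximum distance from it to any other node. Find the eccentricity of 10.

A farthest node from 10 is 13.
The path 10–7–5–12–8–11–13 has 6 edges.

6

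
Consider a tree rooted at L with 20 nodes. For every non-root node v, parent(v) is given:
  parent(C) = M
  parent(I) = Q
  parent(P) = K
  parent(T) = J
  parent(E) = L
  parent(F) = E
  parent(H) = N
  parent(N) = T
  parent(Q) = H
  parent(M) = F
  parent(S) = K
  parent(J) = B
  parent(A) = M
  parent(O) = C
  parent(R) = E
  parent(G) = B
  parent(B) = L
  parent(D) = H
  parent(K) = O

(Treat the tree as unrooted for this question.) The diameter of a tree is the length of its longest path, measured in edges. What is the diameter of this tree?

14

Starting from P, a farthest node is I at distance 14.
One longest path: P – K – O – C – M – F – E – L – B – J – T – N – H – Q – I.
So the diameter is 14.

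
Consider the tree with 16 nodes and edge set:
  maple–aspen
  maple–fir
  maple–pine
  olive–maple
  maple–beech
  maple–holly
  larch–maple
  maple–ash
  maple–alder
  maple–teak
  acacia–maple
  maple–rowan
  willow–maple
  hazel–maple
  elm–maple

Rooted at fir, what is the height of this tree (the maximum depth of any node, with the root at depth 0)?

2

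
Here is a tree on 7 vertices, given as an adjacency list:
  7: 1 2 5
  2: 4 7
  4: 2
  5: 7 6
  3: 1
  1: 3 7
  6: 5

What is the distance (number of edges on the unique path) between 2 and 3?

2 – 7 – 1 – 3: 3 edges.

3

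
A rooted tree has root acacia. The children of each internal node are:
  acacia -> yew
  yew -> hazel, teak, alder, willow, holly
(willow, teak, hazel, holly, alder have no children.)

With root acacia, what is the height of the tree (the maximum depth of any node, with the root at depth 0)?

alder sits deepest: acacia–yew–alder — 2 edges from the root.

2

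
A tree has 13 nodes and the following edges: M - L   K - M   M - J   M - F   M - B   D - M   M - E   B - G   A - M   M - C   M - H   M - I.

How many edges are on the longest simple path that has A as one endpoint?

3

The node farthest from A is G, via A–M–B–G — 3 edges.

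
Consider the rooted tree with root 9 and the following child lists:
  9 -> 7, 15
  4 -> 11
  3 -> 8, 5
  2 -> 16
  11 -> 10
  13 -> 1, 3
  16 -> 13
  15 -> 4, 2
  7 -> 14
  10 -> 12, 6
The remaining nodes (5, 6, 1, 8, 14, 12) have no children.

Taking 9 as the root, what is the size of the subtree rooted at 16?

6

The subtree rooted at 16 contains: 16, 13, 1, 3, 5, 8 — 6 nodes.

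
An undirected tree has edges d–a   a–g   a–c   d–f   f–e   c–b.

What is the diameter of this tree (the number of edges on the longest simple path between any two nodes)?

A longest path is b-c-a-d-f-e, with 5 edges.

5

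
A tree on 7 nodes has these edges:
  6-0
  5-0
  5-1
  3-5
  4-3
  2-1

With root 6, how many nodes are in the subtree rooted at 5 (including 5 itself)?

5

5's subtree: {5, 1, 3, 2, 4}, size 5.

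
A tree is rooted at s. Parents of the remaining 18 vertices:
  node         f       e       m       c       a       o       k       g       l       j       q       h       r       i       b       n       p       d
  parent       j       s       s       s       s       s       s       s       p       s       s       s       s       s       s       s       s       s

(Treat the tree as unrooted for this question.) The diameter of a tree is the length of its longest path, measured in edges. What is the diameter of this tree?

Starting from f, a farthest node is l at distance 4.
One longest path: f – j – s – p – l.
So the diameter is 4.

4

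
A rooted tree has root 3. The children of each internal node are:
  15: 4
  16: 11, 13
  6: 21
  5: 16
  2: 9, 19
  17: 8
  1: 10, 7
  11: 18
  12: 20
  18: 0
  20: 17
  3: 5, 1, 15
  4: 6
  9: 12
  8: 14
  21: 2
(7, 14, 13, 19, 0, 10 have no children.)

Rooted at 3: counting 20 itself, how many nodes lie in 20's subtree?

The subtree rooted at 20 contains: 20, 17, 8, 14 — 4 nodes.

4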